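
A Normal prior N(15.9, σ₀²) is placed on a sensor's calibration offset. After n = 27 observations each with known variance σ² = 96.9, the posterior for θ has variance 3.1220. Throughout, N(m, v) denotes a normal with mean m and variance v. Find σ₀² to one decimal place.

σ₀² = 24.0

Posterior precision equals prior precision plus data precision: 1/σ_n² = 1/σ₀² + n/σ².
So 1/σ₀² = 1/3.1220 − 27/96.9 = 0.320307 − 0.278638 = 0.041669.
Hence σ₀² = 1/0.041669 ≈ 24.0.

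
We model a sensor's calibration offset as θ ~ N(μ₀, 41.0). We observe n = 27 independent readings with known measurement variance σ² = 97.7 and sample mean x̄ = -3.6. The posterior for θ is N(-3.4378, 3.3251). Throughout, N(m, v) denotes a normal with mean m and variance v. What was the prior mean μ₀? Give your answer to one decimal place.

With known observation variance, the Normal–Normal posterior has precision τ_n = τ₀ + n/σ² and mean μ_n = (τ₀μ₀ + (n/σ²)x̄)/τ_n.
Here τ₀ = 1/41.0 = 0.024390 and τ_data = 27/97.7 = 0.276356, so τ_n = 0.300746.
Rearranging for μ₀: μ₀ = (μ_n·τ_n − τ_data·x̄)/τ₀ = (-3.4378·0.300746 − 0.276356·-3.6) / 0.024390 = -0.039023/0.024390 ≈ -1.6.

μ₀ = -1.6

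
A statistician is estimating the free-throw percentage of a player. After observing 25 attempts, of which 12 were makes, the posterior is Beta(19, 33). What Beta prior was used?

A Beta(α, β) prior with s successes and f failures in binomial data gives a Beta(α+s, β+f) posterior.
Subtract the data counts: 19−12=7, 33−13=20.

Beta(7, 20)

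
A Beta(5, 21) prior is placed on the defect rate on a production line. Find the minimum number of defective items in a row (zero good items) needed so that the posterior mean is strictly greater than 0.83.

k = 98

After k defective items and 0 good items the posterior is Beta(5+k, 21), with mean (5+k)/(5+21+k).
Set (5+k)/(26+k) > 0.83 and solve: k > (0.83·26 − 5)/(1 − 0.83) = 97.529.
The smallest integer exceeding 97.529 is 98, and checking k=98: (103)/(124) = 0.8306 > 0.83.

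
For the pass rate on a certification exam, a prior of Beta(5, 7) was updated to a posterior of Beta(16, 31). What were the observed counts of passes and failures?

Under Beta–binomial conjugacy the posterior parameters are (a+s, b+f).
So s = 16 − 5 = 11 and f = 31 − 7 = 24.

11 passes and 24 failures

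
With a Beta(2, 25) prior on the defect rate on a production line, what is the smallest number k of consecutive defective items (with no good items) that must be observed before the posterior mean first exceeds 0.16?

k = 3

After k defective items and 0 good items the posterior is Beta(2+k, 25), with mean (2+k)/(2+25+k).
Set (2+k)/(27+k) > 0.16 and solve: k > (0.16·27 − 2)/(1 − 0.16) = 2.762.
The smallest integer exceeding 2.762 is 3, and checking k=3: (5)/(30) = 0.1667 > 0.16.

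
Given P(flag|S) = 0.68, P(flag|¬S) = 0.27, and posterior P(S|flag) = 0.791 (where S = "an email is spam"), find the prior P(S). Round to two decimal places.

In odds form, posterior odds = prior odds × likelihood ratio, so prior odds = posterior odds ÷ LR.
Posterior odds = 0.791/(1−0.791) = 3.7847. LR = 0.68/0.27 = 2.5185.
Prior odds = 3.7847/2.5185 = 1.5028, so P(S) = 1.5028/(1+1.5028) ≈ 0.60.

P(S) = 0.60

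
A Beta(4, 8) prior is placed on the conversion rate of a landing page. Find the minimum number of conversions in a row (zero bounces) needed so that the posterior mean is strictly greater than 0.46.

After k conversions and 0 bounces the posterior is Beta(4+k, 8), with mean (4+k)/(4+8+k).
Set (4+k)/(12+k) > 0.46 and solve: k > (0.46·12 − 4)/(1 − 0.46) = 2.815.
The smallest integer exceeding 2.815 is 3.

k = 3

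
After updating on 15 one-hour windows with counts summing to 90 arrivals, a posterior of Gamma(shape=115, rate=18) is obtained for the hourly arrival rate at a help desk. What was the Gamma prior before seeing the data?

Gamma(shape=25, rate=3)

Gamma–Poisson conjugacy: posterior shape = α + Σxᵢ, posterior rate = β + n.
So α = 115 − 90 = 25 and β = 18 − 15 = 3.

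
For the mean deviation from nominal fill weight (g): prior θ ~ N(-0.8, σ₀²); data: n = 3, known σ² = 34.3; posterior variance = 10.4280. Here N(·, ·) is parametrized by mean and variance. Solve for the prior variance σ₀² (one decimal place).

σ₀² = 118.6

Posterior precision equals prior precision plus data precision: 1/σ_n² = 1/σ₀² + n/σ².
So 1/σ₀² = 1/10.4280 − 3/34.3 = 0.095896 − 0.087464 = 0.008432.
Hence σ₀² = 1/0.008432 ≈ 118.6.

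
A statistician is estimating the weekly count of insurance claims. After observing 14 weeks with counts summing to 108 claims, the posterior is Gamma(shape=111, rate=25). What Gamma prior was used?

Gamma(shape=3, rate=11)

A Gamma(α, β) prior (rate parametrization) on a Poisson rate with n observations summing to S gives posterior Gamma(α+S, β+n).
So α = 111 − 108 = 3 and β = 25 − 14 = 11.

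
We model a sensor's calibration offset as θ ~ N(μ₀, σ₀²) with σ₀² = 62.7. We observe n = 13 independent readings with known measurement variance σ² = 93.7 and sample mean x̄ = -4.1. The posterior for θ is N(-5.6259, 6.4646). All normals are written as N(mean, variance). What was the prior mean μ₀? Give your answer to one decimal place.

With known observation variance, the Normal–Normal posterior has precision τ_n = τ₀ + n/σ² and mean μ_n = (τ₀μ₀ + (n/σ²)x̄)/τ_n.
Here τ₀ = 1/62.7 = 0.015949 and τ_data = 13/93.7 = 0.138741, so τ_n = 0.154690.
Rearranging for μ₀: μ₀ = (μ_n·τ_n − τ_data·x̄)/τ₀ = (-5.6259·0.154690 − 0.138741·-4.1) / 0.015949 = -0.301432/0.015949 ≈ -18.9.

μ₀ = -18.9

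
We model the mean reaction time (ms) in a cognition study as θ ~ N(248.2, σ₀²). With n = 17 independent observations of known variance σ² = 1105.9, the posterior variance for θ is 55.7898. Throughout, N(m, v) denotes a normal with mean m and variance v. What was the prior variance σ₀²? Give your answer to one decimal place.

Posterior precision equals prior precision plus data precision: 1/σ_n² = 1/σ₀² + n/σ².
So 1/σ₀² = 1/55.7898 − 17/1105.9 = 0.017924 − 0.015372 = 0.002552.
Hence σ₀² = 1/0.002552 ≈ 391.8.

σ₀² = 391.8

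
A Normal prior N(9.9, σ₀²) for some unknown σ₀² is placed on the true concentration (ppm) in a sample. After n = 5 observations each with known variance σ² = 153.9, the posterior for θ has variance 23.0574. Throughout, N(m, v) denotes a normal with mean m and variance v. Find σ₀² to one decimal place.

Posterior precision equals prior precision plus data precision: 1/σ_n² = 1/σ₀² + n/σ².
So 1/σ₀² = 1/23.0574 − 5/153.9 = 0.043370 − 0.032489 = 0.010881.
Hence σ₀² = 1/0.010881 ≈ 91.9.

σ₀² = 91.9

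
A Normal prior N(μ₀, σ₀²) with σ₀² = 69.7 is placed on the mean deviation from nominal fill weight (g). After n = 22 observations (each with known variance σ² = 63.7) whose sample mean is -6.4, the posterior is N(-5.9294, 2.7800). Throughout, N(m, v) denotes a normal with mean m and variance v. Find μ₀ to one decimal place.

With known observation variance, the Normal–Normal posterior has precision τ_n = τ₀ + n/σ² and mean μ_n = (τ₀μ₀ + (n/σ²)x̄)/τ_n.
Here τ₀ = 1/69.7 = 0.014347 and τ_data = 22/63.7 = 0.345369, so τ_n = 0.359716.
Rearranging for μ₀: μ₀ = (μ_n·τ_n − τ_data·x̄)/τ₀ = (-5.9294·0.359716 − 0.345369·-6.4) / 0.014347 = 0.077462/0.014347 ≈ 5.4.

μ₀ = 5.4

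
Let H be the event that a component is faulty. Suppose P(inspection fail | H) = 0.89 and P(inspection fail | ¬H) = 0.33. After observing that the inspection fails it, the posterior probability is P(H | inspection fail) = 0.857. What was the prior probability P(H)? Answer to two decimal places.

In odds form, posterior odds = prior odds × likelihood ratio, so prior odds = posterior odds ÷ LR.
Posterior odds = 0.857/(1−0.857) = 5.9930. LR = 0.89/0.33 = 2.6970.
Prior odds = 5.9930/2.6970 = 2.2221, so P(H) = 2.2221/(1+2.2221) ≈ 0.69.

P(H) = 0.69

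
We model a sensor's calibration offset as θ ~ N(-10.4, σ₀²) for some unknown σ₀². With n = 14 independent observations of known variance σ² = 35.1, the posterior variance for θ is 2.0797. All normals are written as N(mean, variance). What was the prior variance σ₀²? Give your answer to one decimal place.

For the Normal–Normal model with known σ², precisions add: τ_n = τ₀ + n/σ².
So 1/σ₀² = 1/2.0797 − 14/35.1 = 0.480839 − 0.398860 = 0.081979.
Hence σ₀² = 1/0.081979 ≈ 12.2.

σ₀² = 12.2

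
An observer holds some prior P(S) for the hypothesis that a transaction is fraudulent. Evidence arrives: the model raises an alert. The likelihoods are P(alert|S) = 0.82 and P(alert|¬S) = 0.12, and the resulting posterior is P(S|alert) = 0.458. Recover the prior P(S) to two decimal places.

Bayes' rule in odds form gives O(S|E) = O(S)·[P(E|S)/P(E|¬S)], hence O(S) = O(S|E)/LR.
Posterior odds = 0.458/(1−0.458) = 0.8450. LR = 0.82/0.12 = 6.8333.
Prior odds = 0.8450/6.8333 = 0.1237, so P(S) = 0.1237/(1+0.1237) ≈ 0.11.

P(S) = 0.11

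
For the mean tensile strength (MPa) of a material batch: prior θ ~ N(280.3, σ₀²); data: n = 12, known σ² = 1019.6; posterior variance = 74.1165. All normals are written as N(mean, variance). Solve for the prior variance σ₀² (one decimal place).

σ₀² = 580.4

For the Normal–Normal model with known σ², precisions add: τ_n = τ₀ + n/σ².
So 1/σ₀² = 1/74.1165 − 12/1019.6 = 0.013492 − 0.011769 = 0.001723.
Hence σ₀² = 1/0.001723 ≈ 580.4.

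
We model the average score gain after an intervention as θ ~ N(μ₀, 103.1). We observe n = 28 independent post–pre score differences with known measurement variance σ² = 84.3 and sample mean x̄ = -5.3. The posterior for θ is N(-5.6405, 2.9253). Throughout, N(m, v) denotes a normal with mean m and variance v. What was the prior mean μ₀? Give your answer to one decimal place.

The posterior mean is a precision-weighted average: μ_n = (τ₀μ₀ + τ_data·x̄)/(τ₀+τ_data), with τ₀=1/σ₀² and τ_data=n/σ².
Here τ₀ = 1/103.1 = 0.009699 and τ_data = 28/84.3 = 0.332147, so τ_n = 0.341846.
Rearranging for μ₀: μ₀ = (μ_n·τ_n − τ_data·x̄)/τ₀ = (-5.6405·0.341846 − 0.332147·-5.3) / 0.009699 = -0.167803/0.009699 ≈ -17.3.

μ₀ = -17.3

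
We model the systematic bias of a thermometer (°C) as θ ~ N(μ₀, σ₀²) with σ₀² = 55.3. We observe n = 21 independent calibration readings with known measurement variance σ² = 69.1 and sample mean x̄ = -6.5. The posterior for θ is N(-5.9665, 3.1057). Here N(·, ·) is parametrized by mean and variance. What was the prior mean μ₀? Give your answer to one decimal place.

With known observation variance, the Normal–Normal posterior has precision τ_n = τ₀ + n/σ² and mean μ_n = (τ₀μ₀ + (n/σ²)x̄)/τ_n.
Here τ₀ = 1/55.3 = 0.018083 and τ_data = 21/69.1 = 0.303907, so τ_n = 0.321990.
Rearranging for μ₀: μ₀ = (μ_n·τ_n − τ_data·x̄)/τ₀ = (-5.9665·0.321990 − 0.303907·-6.5) / 0.018083 = 0.054242/0.018083 ≈ 3.0.

μ₀ = 3.0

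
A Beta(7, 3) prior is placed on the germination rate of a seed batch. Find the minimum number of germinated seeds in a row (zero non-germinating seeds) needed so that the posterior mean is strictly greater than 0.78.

k = 4

After k germinated seeds and 0 non-germinating seeds the posterior is Beta(7+k, 3), with mean (7+k)/(7+3+k).
Set (7+k)/(10+k) > 0.78 and solve: k > (0.78·10 − 7)/(1 − 0.78) = 3.636.
The smallest integer exceeding 3.636 is 4.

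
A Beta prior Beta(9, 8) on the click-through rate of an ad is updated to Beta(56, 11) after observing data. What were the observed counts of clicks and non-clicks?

47 clicks and 3 non-clicks

Under Beta–binomial conjugacy the posterior parameters are (α+s, β+f).
Match parameters: s=56−9=47, f=11−8=3.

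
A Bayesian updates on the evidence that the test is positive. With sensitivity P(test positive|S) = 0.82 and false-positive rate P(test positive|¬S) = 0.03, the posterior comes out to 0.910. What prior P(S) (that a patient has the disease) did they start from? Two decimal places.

Bayes' rule in odds form gives O(S|E) = O(S)·[P(E|S)/P(E|¬S)], hence O(S) = O(S|E)/LR.
Posterior odds = 0.910/(1−0.910) = 10.1111. LR = 0.82/0.03 = 27.3333.
Prior odds = 10.1111/27.3333 = 0.3699, so P(S) = 0.3699/(1+0.3699) ≈ 0.27.

P(S) = 0.27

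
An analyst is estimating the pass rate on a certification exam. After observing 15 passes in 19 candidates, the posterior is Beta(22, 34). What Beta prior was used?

Beta is conjugate to the binomial likelihood: posterior = Beta(α+s, β+f).
So α = 22 − 15 = 7 and β = 34 − 4 = 30.

Beta(7, 30)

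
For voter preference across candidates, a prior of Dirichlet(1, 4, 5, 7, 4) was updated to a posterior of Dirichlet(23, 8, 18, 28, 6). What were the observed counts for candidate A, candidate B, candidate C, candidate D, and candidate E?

counts (22, 4, 13, 21, 2)

For a Dirichlet(α) prior with multinomial counts c, the posterior is Dirichlet(α + c) componentwise.
Counts are posterior − prior componentwise: 23−1=22, 8−4=4, 18−5=13, 28−7=21, 6−4=2.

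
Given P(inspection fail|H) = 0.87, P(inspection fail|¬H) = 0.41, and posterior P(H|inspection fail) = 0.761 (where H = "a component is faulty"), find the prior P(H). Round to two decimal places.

In odds form, posterior odds = prior odds × likelihood ratio, so prior odds = posterior odds ÷ LR.
Posterior odds = 0.761/(1−0.761) = 3.1841. LR = 0.87/0.41 = 2.1220.
Prior odds = 3.1841/2.1220 = 1.5005, so P(H) = 1.5005/(1+1.5005) ≈ 0.60.

P(H) = 0.60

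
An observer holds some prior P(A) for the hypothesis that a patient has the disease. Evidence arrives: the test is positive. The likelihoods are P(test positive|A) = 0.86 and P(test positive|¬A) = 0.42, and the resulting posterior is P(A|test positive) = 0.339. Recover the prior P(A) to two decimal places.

In odds form, posterior odds = prior odds × likelihood ratio, so prior odds = posterior odds ÷ LR.
Posterior odds = 0.339/(1−0.339) = 0.5129. LR = 0.86/0.42 = 2.0476.
Prior odds = 0.5129/2.0476 = 0.2505, so P(A) = 0.2505/(1+0.2505) ≈ 0.20.

P(A) = 0.20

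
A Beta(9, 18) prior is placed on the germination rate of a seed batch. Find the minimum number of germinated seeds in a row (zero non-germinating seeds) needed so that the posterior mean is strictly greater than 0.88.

After k germinated seeds and 0 non-germinating seeds the posterior is Beta(9+k, 18), with mean (9+k)/(9+18+k).
Set (9+k)/(27+k) > 0.88 and solve: k > (0.88·27 − 9)/(1 − 0.88) = 123.000.
The smallest integer exceeding 123.000 is 124.

k = 124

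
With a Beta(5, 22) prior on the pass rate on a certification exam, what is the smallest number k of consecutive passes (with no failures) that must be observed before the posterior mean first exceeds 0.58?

k = 26

After k passes and 0 failures the posterior is Beta(5+k, 22), with mean (5+k)/(5+22+k).
Set (5+k)/(27+k) > 0.58 and solve: k > (0.58·27 − 5)/(1 − 0.58) = 25.381.
The smallest integer exceeding 25.381 is 26.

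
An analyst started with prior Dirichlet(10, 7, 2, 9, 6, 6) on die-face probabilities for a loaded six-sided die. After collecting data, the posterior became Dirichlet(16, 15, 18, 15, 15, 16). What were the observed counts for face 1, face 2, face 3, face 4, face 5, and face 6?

counts (6, 8, 16, 6, 9, 10)

For a Dirichlet(α) prior with multinomial counts c, the posterior is Dirichlet(α + c) componentwise.
Counts are posterior − prior componentwise: 16−10=6, 15−7=8, 18−2=16, 15−9=6, 15−6=9, 16−6=10.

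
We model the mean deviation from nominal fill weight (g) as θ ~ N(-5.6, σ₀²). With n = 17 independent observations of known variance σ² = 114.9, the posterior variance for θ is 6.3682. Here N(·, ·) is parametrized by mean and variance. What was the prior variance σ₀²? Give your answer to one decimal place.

For the Normal–Normal model with known σ², precisions add: τ_n = τ₀ + n/σ².
So 1/σ₀² = 1/6.3682 − 17/114.9 = 0.157030 − 0.147955 = 0.009075.
Hence σ₀² = 1/0.009075 ≈ 110.2.

σ₀² = 110.2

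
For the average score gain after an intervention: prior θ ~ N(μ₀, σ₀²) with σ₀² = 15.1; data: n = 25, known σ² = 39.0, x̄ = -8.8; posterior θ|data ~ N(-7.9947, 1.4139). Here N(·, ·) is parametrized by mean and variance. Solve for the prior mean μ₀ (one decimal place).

The posterior mean is a precision-weighted average: μ_n = (τ₀μ₀ + τ_data·x̄)/(τ₀+τ_data), with τ₀=1/σ₀² and τ_data=n/σ².
Here τ₀ = 1/15.1 = 0.066225 and τ_data = 25/39.0 = 0.641026, so τ_n = 0.707251.
Rearranging for μ₀: μ₀ = (μ_n·τ_n − τ_data·x̄)/τ₀ = (-7.9947·0.707251 − 0.641026·-8.8) / 0.066225 = -0.013231/0.066225 ≈ -0.2.

μ₀ = -0.2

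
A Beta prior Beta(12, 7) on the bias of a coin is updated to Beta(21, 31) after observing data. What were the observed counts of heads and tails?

9 heads and 24 tails

A Beta(α, β) prior with s successes and f failures in binomial data gives a Beta(α+s, β+f) posterior.
Match parameters: s=21−12=9, f=31−7=24.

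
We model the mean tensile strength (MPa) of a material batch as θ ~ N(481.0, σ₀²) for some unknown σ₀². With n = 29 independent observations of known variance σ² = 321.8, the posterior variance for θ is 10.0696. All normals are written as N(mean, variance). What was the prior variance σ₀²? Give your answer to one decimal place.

σ₀² = 108.8

For the Normal–Normal model with known σ², precisions add: τ_n = τ₀ + n/σ².
So 1/σ₀² = 1/10.0696 − 29/321.8 = 0.099309 − 0.090118 = 0.009191.
Hence σ₀² = 1/0.009191 ≈ 108.8.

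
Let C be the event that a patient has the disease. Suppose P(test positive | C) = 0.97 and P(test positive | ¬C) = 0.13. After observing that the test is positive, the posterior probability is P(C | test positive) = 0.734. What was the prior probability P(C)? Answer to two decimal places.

P(C) = 0.27

Bayes' rule in odds form gives O(C|E) = O(C)·[P(E|C)/P(E|¬C)], hence O(C) = O(C|E)/LR.
Posterior odds = 0.734/(1−0.734) = 2.7594. LR = 0.97/0.13 = 7.4615.
Prior odds = 2.7594/7.4615 = 0.3698, so P(C) = 0.3698/(1+0.3698) ≈ 0.27.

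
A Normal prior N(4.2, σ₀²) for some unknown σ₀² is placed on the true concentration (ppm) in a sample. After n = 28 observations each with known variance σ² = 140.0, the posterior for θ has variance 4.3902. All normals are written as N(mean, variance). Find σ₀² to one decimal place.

σ₀² = 36.0

Posterior precision equals prior precision plus data precision: 1/σ_n² = 1/σ₀² + n/σ².
So 1/σ₀² = 1/4.3902 − 28/140.0 = 0.227780 − 0.200000 = 0.027780.
Hence σ₀² = 1/0.027780 ≈ 36.0.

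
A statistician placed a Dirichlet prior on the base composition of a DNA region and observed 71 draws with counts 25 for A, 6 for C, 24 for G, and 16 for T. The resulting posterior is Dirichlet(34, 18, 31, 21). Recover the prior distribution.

For a Dirichlet(α) prior with multinomial counts c, the posterior is Dirichlet(α + c) componentwise.
Subtract each count from the matching posterior parameter: 34−25=9, 18−6=12, 31−24=7, 21−16=5.

Dirichlet(9, 12, 7, 5)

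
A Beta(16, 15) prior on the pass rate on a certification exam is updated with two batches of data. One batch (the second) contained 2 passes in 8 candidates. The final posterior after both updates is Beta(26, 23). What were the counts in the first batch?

Because Beta–binomial updating is additive in the counts, the combined data contributed (α_post−α_prior, β_post−β_prior) successes and failures.
Total across both batches: 26−16=10 passes, 23−15=8 failures.
Subtract the second batch: 10−2=8 passes and 8−6=2 failures.

8 passes and 2 failures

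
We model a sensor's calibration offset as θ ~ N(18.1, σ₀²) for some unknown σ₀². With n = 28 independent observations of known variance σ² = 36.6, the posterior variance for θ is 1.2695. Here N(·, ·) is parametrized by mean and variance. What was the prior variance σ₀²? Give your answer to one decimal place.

For the Normal–Normal model with known σ², precisions add: τ_n = τ₀ + n/σ².
So 1/σ₀² = 1/1.2695 − 28/36.6 = 0.787712 − 0.765027 = 0.022685.
Hence σ₀² = 1/0.022685 ≈ 44.1.

σ₀² = 44.1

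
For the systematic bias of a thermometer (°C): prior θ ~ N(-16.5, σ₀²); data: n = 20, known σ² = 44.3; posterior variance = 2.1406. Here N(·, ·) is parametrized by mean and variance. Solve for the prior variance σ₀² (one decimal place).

For the Normal–Normal model with known σ², precisions add: τ_n = τ₀ + n/σ².
So 1/σ₀² = 1/2.1406 − 20/44.3 = 0.467159 − 0.451467 = 0.015692.
Hence σ₀² = 1/0.015692 ≈ 63.7.

σ₀² = 63.7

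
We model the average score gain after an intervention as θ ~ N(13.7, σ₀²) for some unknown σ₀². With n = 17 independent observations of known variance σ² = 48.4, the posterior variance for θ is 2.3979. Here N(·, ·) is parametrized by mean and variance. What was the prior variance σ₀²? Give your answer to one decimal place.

σ₀² = 15.2

For the Normal–Normal model with known σ², precisions add: τ_n = τ₀ + n/σ².
So 1/σ₀² = 1/2.3979 − 17/48.4 = 0.417032 − 0.351240 = 0.065792.
Hence σ₀² = 1/0.065792 ≈ 15.2.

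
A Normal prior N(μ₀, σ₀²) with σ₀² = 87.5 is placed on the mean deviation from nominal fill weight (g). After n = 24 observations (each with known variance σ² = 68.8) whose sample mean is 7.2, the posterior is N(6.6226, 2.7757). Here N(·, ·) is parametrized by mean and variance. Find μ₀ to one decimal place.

μ₀ = -11.0

With known observation variance, the Normal–Normal posterior has precision τ_n = τ₀ + n/σ² and mean μ_n = (τ₀μ₀ + (n/σ²)x̄)/τ_n.
Here τ₀ = 1/87.5 = 0.011429 and τ_data = 24/68.8 = 0.348837, so τ_n = 0.360266.
Rearranging for μ₀: μ₀ = (μ_n·τ_n − τ_data·x̄)/τ₀ = (6.6226·0.360266 − 0.348837·7.2) / 0.011429 = -0.125729/0.011429 ≈ -11.0.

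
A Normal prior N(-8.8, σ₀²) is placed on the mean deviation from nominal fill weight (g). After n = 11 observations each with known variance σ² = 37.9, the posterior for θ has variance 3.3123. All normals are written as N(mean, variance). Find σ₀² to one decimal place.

Posterior precision equals prior precision plus data precision: 1/σ_n² = 1/σ₀² + n/σ².
So 1/σ₀² = 1/3.3123 − 11/37.9 = 0.301905 − 0.290237 = 0.011668.
Hence σ₀² = 1/0.011668 ≈ 85.7.

σ₀² = 85.7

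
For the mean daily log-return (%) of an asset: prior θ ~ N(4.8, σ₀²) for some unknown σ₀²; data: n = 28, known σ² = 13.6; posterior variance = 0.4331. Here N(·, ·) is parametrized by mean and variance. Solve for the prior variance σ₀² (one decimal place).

Posterior precision equals prior precision plus data precision: 1/σ_n² = 1/σ₀² + n/σ².
So 1/σ₀² = 1/0.4331 − 28/13.6 = 2.308936 − 2.058824 = 0.250112.
Hence σ₀² = 1/0.250112 ≈ 4.0.

σ₀² = 4.0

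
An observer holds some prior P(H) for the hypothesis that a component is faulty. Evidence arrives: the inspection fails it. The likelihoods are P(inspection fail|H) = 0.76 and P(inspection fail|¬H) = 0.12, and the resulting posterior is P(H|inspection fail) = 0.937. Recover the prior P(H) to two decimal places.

In odds form, posterior odds = prior odds × likelihood ratio, so prior odds = posterior odds ÷ LR.
Posterior odds = 0.937/(1−0.937) = 14.8730. LR = 0.76/0.12 = 6.3333.
Prior odds = 14.8730/6.3333 = 2.3484, so P(H) = 2.3484/(1+2.3484) ≈ 0.70.

P(H) = 0.70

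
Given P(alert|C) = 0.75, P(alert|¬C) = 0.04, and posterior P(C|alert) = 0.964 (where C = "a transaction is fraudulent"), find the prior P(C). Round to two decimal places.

In odds form, posterior odds = prior odds × likelihood ratio, so prior odds = posterior odds ÷ LR.
Posterior odds = 0.964/(1−0.964) = 26.7778. LR = 0.75/0.04 = 18.7500.
Prior odds = 26.7778/18.7500 = 1.4281, so P(C) = 1.4281/(1+1.4281) ≈ 0.59.

P(C) = 0.59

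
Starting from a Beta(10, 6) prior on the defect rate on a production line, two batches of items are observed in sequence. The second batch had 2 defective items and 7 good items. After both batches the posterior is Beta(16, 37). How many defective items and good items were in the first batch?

Sequential conjugate updates are equivalent to a single update on the pooled data, so total successes = posterior α − prior α and total failures = posterior β − prior β.
Total across both batches: 16−10=6 defective items, 37−6=31 good items.
Subtract the second batch: 6−2=4 defective items and 31−7=24 good items.

4 defective items and 24 good items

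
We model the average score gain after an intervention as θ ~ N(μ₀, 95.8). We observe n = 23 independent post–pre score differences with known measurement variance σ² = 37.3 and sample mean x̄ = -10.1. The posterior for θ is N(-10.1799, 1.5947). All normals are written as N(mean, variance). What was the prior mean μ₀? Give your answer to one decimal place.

μ₀ = -14.9

The posterior mean is a precision-weighted average: μ_n = (τ₀μ₀ + τ_data·x̄)/(τ₀+τ_data), with τ₀=1/σ₀² and τ_data=n/σ².
Here τ₀ = 1/95.8 = 0.010438 and τ_data = 23/37.3 = 0.616622, so τ_n = 0.627060.
Rearranging for μ₀: μ₀ = (μ_n·τ_n − τ_data·x̄)/τ₀ = (-10.1799·0.627060 − 0.616622·-10.1) / 0.010438 = -0.155526/0.010438 ≈ -14.9.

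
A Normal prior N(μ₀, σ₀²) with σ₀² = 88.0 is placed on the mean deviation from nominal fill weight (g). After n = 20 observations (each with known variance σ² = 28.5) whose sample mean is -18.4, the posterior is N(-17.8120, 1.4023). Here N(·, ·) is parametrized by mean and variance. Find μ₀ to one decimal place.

μ₀ = 18.5

The posterior mean is a precision-weighted average: μ_n = (τ₀μ₀ + τ_data·x̄)/(τ₀+τ_data), with τ₀=1/σ₀² and τ_data=n/σ².
Here τ₀ = 1/88.0 = 0.011364 and τ_data = 20/28.5 = 0.701754, so τ_n = 0.713118.
Rearranging for μ₀: μ₀ = (μ_n·τ_n − τ_data·x̄)/τ₀ = (-17.8120·0.713118 − 0.701754·-18.4) / 0.011364 = 0.210216/0.011364 ≈ 18.5.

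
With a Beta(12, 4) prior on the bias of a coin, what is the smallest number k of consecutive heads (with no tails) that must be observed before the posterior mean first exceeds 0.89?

After k heads and 0 tails the posterior is Beta(12+k, 4), with mean (12+k)/(12+4+k).
Set (12+k)/(16+k) > 0.89 and solve: k > (0.89·16 − 12)/(1 − 0.89) = 20.364.
The smallest integer exceeding 20.364 is 21.

k = 21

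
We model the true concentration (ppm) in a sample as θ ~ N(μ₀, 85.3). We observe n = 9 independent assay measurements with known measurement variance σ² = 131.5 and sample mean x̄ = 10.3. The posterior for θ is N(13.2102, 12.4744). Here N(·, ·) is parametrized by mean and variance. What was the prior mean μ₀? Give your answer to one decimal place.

The posterior mean is a precision-weighted average: μ_n = (τ₀μ₀ + τ_data·x̄)/(τ₀+τ_data), with τ₀=1/σ₀² and τ_data=n/σ².
Here τ₀ = 1/85.3 = 0.011723 and τ_data = 9/131.5 = 0.068441, so τ_n = 0.080164.
Rearranging for μ₀: μ₀ = (μ_n·τ_n − τ_data·x̄)/τ₀ = (13.2102·0.080164 − 0.068441·10.3) / 0.011723 = 0.354040/0.011723 ≈ 30.2.

μ₀ = 30.2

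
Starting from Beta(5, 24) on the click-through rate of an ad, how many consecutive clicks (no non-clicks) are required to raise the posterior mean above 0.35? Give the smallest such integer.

k = 8

After k clicks and 0 non-clicks the posterior is Beta(5+k, 24), with mean (5+k)/(5+24+k).
Set (5+k)/(29+k) > 0.35 and solve: k > (0.35·29 − 5)/(1 − 0.35) = 7.923.
The smallest integer exceeding 7.923 is 8, and checking k=8: (13)/(37) = 0.3514 > 0.35.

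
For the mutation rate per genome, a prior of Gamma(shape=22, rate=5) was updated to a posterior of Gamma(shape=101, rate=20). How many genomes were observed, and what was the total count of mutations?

n = 15 genomes with total 79 mutations

A Gamma(α, β) prior (rate parametrization) on a Poisson rate with n observations summing to S gives posterior Gamma(α+S, β+n).
Matching: Σxᵢ = 101 − 22 = 79 and n = 20 − 5 = 15.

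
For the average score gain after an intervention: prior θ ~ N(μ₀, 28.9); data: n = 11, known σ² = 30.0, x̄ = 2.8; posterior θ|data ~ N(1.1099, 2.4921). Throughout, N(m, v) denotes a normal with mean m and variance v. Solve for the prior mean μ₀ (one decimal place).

μ₀ = -16.8

The posterior mean is a precision-weighted average: μ_n = (τ₀μ₀ + τ_data·x̄)/(τ₀+τ_data), with τ₀=1/σ₀² and τ_data=n/σ².
Here τ₀ = 1/28.9 = 0.034602 and τ_data = 11/30.0 = 0.366667, so τ_n = 0.401269.
Rearranging for μ₀: μ₀ = (μ_n·τ_n − τ_data·x̄)/τ₀ = (1.1099·0.401269 − 0.366667·2.8) / 0.034602 = -0.581299/0.034602 ≈ -16.8.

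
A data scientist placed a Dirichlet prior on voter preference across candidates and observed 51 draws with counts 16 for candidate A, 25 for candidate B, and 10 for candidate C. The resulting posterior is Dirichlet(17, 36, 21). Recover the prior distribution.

Dirichlet(1, 11, 11)

For a Dirichlet(α) prior with multinomial counts c, the posterior is Dirichlet(α + c) componentwise.
Subtract each count from the matching posterior parameter: 17−16=1, 36−25=11, 21−10=11.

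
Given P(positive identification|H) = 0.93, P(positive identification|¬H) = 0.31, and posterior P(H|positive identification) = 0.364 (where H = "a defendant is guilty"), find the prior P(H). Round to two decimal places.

P(H) = 0.16

Bayes' rule in odds form gives O(H|E) = O(H)·[P(E|H)/P(E|¬H)], hence O(H) = O(H|E)/LR.
Posterior odds = 0.364/(1−0.364) = 0.5723. LR = 0.93/0.31 = 3.0000.
Prior odds = 0.5723/3.0000 = 0.1908, so P(H) = 0.1908/(1+0.1908) ≈ 0.16.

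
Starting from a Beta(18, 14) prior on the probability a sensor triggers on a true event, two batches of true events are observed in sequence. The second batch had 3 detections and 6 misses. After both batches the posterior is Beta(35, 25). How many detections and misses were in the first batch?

14 detections and 5 misses

Sequential conjugate updates are equivalent to a single update on the pooled data, so total successes = posterior α − prior α and total failures = posterior β − prior β.
Total across both batches: 35−18=17 detections, 25−14=11 misses.
Subtract the second batch: 17−3=14 detections and 11−6=5 misses.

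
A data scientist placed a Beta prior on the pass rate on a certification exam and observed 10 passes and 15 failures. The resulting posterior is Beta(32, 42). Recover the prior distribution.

Under Beta–binomial conjugacy the posterior parameters are (α+s, β+f).
Subtract the data counts: 32−10=22, 42−15=27.

Beta(22, 27)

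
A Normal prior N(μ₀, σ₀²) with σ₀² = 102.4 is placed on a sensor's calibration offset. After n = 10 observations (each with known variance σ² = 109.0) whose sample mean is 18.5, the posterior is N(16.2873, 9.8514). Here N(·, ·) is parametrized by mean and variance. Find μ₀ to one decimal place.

μ₀ = -4.5

The posterior mean is a precision-weighted average: μ_n = (τ₀μ₀ + τ_data·x̄)/(τ₀+τ_data), with τ₀=1/σ₀² and τ_data=n/σ².
Here τ₀ = 1/102.4 = 0.009766 and τ_data = 10/109.0 = 0.091743, so τ_n = 0.101509.
Rearranging for μ₀: μ₀ = (μ_n·τ_n − τ_data·x̄)/τ₀ = (16.2873·0.101509 − 0.091743·18.5) / 0.009766 = -0.043938/0.009766 ≈ -4.5.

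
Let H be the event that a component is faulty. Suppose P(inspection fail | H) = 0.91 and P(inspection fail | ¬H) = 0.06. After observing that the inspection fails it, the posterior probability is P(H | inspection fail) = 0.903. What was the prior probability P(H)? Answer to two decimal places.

Bayes' rule in odds form gives O(H|E) = O(H)·[P(E|H)/P(E|¬H)], hence O(H) = O(H|E)/LR.
Posterior odds = 0.903/(1−0.903) = 9.3093. LR = 0.91/0.06 = 15.1667.
Prior odds = 9.3093/15.1667 = 0.6138, so P(H) = 0.6138/(1+0.6138) ≈ 0.38.

P(H) = 0.38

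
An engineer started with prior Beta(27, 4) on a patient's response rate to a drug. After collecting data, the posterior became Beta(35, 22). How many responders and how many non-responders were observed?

A Beta(a, b) prior with s successes and f failures in binomial data gives a Beta(a+s, b+f) posterior.
So s = 35 − 27 = 8 and f = 22 − 4 = 18.

8 responders and 18 non-responders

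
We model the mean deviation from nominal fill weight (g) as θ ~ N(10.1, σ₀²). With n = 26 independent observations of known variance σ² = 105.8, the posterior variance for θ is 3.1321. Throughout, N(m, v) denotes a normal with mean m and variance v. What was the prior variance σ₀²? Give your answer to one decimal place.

σ₀² = 13.6

For the Normal–Normal model with known σ², precisions add: τ_n = τ₀ + n/σ².
So 1/σ₀² = 1/3.1321 − 26/105.8 = 0.319275 − 0.245747 = 0.073528.
Hence σ₀² = 1/0.073528 ≈ 13.6.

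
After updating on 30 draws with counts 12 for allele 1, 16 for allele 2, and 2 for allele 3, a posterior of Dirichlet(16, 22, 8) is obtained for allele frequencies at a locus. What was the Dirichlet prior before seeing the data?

Dirichlet(4, 6, 6)

For a Dirichlet(α) prior with multinomial counts c, the posterior is Dirichlet(α + c) componentwise.
Subtract each count from the matching posterior parameter: 16−12=4, 22−16=6, 8−2=6.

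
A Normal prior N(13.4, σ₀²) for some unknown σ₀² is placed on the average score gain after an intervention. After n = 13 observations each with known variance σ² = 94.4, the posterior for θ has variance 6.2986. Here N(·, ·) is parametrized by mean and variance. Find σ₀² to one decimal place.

Posterior precision equals prior precision plus data precision: 1/σ_n² = 1/σ₀² + n/σ².
So 1/σ₀² = 1/6.2986 − 13/94.4 = 0.158765 − 0.137712 = 0.021053.
Hence σ₀² = 1/0.021053 ≈ 47.5.

σ₀² = 47.5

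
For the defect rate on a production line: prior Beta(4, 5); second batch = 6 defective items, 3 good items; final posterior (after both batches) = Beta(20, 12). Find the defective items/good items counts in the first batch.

10 defective items and 4 good items

Because Beta–binomial updating is additive in the counts, the combined data contributed (α_post−α_prior, β_post−β_prior) successes and failures.
Total across both batches: 20−4=16 defective items, 12−5=7 good items.
Subtract the second batch: 16−6=10 defective items and 7−3=4 good items.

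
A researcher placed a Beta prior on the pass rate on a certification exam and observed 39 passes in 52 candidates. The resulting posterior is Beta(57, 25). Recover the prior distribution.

Beta(18, 12)

Under Beta–binomial conjugacy the posterior parameters are (α+s, β+f).
Subtract the data counts: 57−39=18, 25−13=12.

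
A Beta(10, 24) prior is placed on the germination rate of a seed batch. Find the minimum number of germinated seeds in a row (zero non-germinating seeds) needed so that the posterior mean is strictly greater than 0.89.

After k germinated seeds and 0 non-germinating seeds the posterior is Beta(10+k, 24), with mean (10+k)/(10+24+k).
Set (10+k)/(34+k) > 0.89 and solve: k > (0.89·34 − 10)/(1 − 0.89) = 184.182.
The smallest integer exceeding 184.182 is 185, and checking k=185: (195)/(219) = 0.8904 > 0.89.

k = 185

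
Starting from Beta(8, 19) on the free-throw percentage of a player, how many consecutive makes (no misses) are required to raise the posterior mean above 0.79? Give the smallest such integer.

After k makes and 0 misses the posterior is Beta(8+k, 19), with mean (8+k)/(8+19+k).
Set (8+k)/(27+k) > 0.79 and solve: k > (0.79·27 − 8)/(1 − 0.79) = 63.476.
The smallest integer exceeding 63.476 is 64.

k = 64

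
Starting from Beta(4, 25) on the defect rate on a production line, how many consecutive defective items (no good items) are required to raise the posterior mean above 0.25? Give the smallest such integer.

k = 5

After k defective items and 0 good items the posterior is Beta(4+k, 25), with mean (4+k)/(4+25+k).
Set (4+k)/(29+k) > 0.25 and solve: k > (0.25·29 − 4)/(1 − 0.25) = 4.333.
The smallest integer exceeding 4.333 is 5.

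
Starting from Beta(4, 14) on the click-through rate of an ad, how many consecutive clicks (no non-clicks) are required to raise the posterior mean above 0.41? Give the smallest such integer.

k = 6

After k clicks and 0 non-clicks the posterior is Beta(4+k, 14), with mean (4+k)/(4+14+k).
Set (4+k)/(18+k) > 0.41 and solve: k > (0.41·18 − 4)/(1 − 0.41) = 5.729.
The smallest integer exceeding 5.729 is 6, and checking k=6: (10)/(24) = 0.4167 > 0.41.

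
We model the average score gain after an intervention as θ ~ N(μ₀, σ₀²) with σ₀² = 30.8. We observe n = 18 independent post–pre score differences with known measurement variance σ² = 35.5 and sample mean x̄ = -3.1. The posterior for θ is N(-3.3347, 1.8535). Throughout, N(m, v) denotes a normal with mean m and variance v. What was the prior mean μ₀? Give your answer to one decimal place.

μ₀ = -7.0

With known observation variance, the Normal–Normal posterior has precision τ_n = τ₀ + n/σ² and mean μ_n = (τ₀μ₀ + (n/σ²)x̄)/τ_n.
Here τ₀ = 1/30.8 = 0.032468 and τ_data = 18/35.5 = 0.507042, so τ_n = 0.539510.
Rearranging for μ₀: μ₀ = (μ_n·τ_n − τ_data·x̄)/τ₀ = (-3.3347·0.539510 − 0.507042·-3.1) / 0.032468 = -0.227274/0.032468 ≈ -7.0.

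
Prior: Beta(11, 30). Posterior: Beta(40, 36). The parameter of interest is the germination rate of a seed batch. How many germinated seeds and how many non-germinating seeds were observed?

A Beta(α, β) prior with s successes and f failures in binomial data gives a Beta(α+s, β+f) posterior.
So s = 40 − 11 = 29 and f = 36 − 30 = 6.

29 germinated seeds and 6 non-germinating seeds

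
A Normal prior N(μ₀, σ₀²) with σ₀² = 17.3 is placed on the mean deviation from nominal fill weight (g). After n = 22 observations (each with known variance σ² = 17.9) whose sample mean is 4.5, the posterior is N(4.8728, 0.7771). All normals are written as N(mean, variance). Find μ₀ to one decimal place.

μ₀ = 12.8

With known observation variance, the Normal–Normal posterior has precision τ_n = τ₀ + n/σ² and mean μ_n = (τ₀μ₀ + (n/σ²)x̄)/τ_n.
Here τ₀ = 1/17.3 = 0.057803 and τ_data = 22/17.9 = 1.229050, so τ_n = 1.286853.
Rearranging for μ₀: μ₀ = (μ_n·τ_n − τ_data·x̄)/τ₀ = (4.8728·1.286853 − 1.229050·4.5) / 0.057803 = 0.739852/0.057803 ≈ 12.8.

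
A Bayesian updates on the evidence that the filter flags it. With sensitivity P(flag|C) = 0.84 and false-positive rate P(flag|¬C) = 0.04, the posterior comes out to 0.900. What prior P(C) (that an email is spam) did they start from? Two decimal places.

P(C) = 0.30

In odds form, posterior odds = prior odds × likelihood ratio, so prior odds = posterior odds ÷ LR.
Posterior odds = 0.900/(1−0.900) = 9.0000. LR = 0.84/0.04 = 21.0000.
Prior odds = 9.0000/21.0000 = 0.4286, so P(C) = 0.4286/(1+0.4286) ≈ 0.30.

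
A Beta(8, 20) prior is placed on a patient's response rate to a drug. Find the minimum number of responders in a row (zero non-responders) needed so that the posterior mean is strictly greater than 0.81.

After k responders and 0 non-responders the posterior is Beta(8+k, 20), with mean (8+k)/(8+20+k).
Set (8+k)/(28+k) > 0.81 and solve: k > (0.81·28 − 8)/(1 − 0.81) = 77.263.
The smallest integer exceeding 77.263 is 78.

k = 78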